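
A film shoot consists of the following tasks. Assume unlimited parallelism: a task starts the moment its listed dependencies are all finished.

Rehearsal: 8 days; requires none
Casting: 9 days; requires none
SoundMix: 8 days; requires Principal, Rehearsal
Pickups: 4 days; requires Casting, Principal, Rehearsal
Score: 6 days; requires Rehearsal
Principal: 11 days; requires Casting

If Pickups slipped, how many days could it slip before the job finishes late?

4

Critical path: Casting→Principal→SoundMix = 9+11+8 = 28, so the finish is 28 days.
Longest path through Pickups: 24 days (earliest finish 24, latest finish 28).
Float = 28 − 24 = 4.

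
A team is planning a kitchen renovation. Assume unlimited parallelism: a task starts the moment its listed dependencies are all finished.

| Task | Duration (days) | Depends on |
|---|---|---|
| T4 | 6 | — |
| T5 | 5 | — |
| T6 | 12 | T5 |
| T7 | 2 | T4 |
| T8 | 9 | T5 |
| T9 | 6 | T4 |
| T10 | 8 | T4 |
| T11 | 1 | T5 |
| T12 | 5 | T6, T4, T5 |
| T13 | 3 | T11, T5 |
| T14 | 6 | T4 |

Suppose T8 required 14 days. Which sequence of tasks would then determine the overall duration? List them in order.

Actual critical path: T5→T6→T12 = 5+12+5 = 22 ⇒ 22 days.
The longest path through T8 is only 14 days, so T8 has float 8.
That remains the longest chain; total 22 days.

T5, T6, T12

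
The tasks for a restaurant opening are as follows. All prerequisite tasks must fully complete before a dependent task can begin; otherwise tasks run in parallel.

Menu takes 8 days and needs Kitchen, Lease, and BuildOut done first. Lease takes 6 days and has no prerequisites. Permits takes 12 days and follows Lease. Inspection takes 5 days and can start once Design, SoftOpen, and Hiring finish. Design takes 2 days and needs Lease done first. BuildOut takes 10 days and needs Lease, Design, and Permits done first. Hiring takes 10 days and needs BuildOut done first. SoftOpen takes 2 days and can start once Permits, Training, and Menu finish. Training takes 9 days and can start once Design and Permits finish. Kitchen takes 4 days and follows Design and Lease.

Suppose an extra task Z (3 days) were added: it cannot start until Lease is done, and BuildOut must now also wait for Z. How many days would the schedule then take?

43

Originally the schedule takes 43 days.
With Z inserted, BuildOut now waits for max(Lease, Design, Permits, Z).
New critical path: Lease→Permits→BuildOut→Hiring→Inspection = 6+12+10+10+5 = 43 ⇒ 43 days.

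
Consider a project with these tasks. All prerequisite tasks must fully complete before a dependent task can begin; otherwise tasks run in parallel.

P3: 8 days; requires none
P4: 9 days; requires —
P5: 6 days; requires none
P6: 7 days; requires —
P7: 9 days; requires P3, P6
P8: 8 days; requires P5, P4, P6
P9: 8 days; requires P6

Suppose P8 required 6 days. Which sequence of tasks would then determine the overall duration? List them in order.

P3, P7

Critical path before the change: P4→P8 = 9+8 = 17 giving 17 days.
P8 lies on that path, so at 6 days the path becomes 15 days.
Now P3→P7 = 8+9 = 17 is longest, so the finish becomes 17 days.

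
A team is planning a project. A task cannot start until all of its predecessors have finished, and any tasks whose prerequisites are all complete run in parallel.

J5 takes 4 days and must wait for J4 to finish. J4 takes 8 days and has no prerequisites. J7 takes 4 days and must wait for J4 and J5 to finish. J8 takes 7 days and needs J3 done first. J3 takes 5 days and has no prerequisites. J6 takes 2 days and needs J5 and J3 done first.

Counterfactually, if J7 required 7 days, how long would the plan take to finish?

19

As given, the longest chain is J4→J5→J7 = 8+4+4 = 16, so the finish is 16 days.
J7 is on the critical path; changing it to 7 makes that path 19 days.
That remains the longest chain; total 19 days.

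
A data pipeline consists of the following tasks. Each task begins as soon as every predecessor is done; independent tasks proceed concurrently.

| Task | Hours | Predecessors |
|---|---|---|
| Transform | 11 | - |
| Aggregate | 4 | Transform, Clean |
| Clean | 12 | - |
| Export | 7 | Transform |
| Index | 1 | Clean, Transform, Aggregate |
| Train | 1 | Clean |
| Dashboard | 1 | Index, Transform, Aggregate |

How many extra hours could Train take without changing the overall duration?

Critical path: Clean→Aggregate→Index→Dashboard = 12+4+1+1 = 18, so the finish is 18 hours.
Longest path through Train: 13 hours (earliest finish 13, latest finish 18).
Float = 18 − 13 = 5.

5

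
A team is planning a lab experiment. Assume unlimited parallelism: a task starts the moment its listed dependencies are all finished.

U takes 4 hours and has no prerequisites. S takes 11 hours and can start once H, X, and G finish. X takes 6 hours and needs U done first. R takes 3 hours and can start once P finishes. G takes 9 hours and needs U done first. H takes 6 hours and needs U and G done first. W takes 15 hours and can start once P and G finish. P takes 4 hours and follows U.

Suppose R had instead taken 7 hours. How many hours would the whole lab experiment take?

Actual critical path: U→G→H→S = 4+9+6+11 = 30 ⇒ 30 hours.
R is off the critical path — its longest chain is 11 hours, giving 19 of slack.
No other chain overtakes it, so the finish is 30 hours.

30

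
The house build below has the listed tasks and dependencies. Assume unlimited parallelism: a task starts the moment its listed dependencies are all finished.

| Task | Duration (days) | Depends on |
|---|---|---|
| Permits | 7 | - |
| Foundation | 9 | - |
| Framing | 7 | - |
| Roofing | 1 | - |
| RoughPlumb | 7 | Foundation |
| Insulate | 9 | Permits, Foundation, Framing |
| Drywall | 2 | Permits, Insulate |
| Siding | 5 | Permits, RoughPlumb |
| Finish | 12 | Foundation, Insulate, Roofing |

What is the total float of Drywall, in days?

10

The longest chain is Foundation→Insulate→Finish = 9+9+12 = 30; overall finish 30 days.
The longest chain containing Drywall totals 20 days.
Slack of Drywall = 28 − 18 = 10 days.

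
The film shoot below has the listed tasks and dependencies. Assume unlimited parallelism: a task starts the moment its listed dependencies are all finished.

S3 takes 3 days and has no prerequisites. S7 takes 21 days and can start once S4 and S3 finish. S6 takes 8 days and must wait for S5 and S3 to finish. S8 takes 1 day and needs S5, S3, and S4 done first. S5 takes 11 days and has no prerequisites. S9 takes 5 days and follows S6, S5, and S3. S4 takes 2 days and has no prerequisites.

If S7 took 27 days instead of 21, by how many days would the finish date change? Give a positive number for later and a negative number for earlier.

6

Actual critical path: S3→S7 = 3+21 = 24 ⇒ 24 days.
S7 is on the critical path; changing it to 27 makes that path 30 days.
That remains the longest chain; total 30 days.
Change in finish: 30 − 24 = +6 days.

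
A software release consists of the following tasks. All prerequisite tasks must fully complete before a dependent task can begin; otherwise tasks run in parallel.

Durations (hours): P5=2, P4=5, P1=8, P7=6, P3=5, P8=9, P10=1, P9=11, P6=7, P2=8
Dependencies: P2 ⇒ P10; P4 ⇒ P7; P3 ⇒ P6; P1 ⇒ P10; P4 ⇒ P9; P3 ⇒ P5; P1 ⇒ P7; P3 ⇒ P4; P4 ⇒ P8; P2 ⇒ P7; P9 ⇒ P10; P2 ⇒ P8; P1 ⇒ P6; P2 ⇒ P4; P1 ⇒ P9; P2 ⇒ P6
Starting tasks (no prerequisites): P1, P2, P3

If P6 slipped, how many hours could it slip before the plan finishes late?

10

P2→P4→P9→P10 = 8+5+11+1 = 25 sets the makespan at 25 hours.
Longest path through P6: 15 hours (earliest finish 15, latest finish 25).
Float = 25 − 15 = 10.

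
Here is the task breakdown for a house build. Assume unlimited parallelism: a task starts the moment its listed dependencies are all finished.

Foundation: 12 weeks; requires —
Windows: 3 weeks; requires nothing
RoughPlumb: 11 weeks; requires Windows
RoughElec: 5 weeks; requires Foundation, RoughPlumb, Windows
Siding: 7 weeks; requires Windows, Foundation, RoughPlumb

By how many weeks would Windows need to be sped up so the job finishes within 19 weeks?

Current finish: 21 weeks; target: 19.
Windows is on every critical path, so each week cut from Windows cuts the finish by one (this holds down to a finish of 19).
Need 21 − 19 = 2 weeks off Windows → Windows becomes 1 week, finish becomes 19.

2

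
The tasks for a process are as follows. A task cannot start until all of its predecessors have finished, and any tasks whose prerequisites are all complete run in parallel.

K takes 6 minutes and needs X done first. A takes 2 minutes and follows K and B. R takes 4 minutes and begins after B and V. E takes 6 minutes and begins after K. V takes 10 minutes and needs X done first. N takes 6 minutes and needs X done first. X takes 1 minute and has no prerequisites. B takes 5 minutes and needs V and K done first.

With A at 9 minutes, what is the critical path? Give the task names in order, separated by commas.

X, V, B, A

The binding path is X→V→B→R = 1+10+5+4 = 20; finish at 20 minutes.
The longest path through A is only 18 minutes, so A has float 2.
New critical path: X→V→B→A = 1+10+5+9 = 25 ⇒ 25 minutes.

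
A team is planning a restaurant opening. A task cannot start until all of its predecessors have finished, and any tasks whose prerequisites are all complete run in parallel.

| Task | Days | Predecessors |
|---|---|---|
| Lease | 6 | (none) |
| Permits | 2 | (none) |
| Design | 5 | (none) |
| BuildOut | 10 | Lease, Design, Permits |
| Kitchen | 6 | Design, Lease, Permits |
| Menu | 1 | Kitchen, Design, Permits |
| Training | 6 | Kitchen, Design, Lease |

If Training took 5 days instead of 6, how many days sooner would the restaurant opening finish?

1

The binding path is Lease→Kitchen→Training = 6+6+6 = 18; finish at 18 days.
Since Training is critical, the -1 change carries straight to that chain (now 17 days).
The critical path is still Lease→Kitchen→Training; finish is now 17 days.
Change in finish: 17 − 18 = -1 days.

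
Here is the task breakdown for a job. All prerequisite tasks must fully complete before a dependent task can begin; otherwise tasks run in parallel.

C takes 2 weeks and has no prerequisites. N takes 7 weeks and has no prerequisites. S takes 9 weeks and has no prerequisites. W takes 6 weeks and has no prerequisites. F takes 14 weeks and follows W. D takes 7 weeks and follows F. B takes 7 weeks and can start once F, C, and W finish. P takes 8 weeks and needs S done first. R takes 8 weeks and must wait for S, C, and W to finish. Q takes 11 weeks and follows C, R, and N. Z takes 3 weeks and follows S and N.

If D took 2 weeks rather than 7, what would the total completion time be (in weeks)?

28

The binding path is S→R→Q = 9+8+11 = 28; finish at 28 weeks.
D is off the critical path — its longest chain is 27 weeks, giving 1 of slack.
That remains the longest chain; total 28 weeks.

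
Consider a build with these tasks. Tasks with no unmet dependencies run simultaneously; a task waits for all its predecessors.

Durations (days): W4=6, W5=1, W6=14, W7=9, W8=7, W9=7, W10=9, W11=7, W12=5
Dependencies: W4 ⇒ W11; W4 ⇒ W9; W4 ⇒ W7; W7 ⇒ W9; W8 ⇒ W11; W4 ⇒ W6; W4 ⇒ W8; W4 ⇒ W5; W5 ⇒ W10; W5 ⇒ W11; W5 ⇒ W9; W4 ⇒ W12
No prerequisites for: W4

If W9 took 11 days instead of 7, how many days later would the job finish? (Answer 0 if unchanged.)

Actual critical path: W4→W7→W9 = 6+9+7 = 22 ⇒ 22 days.
Since W9 is critical, the +4 change carries straight to that chain (now 26 days).
That remains the longest chain; total 26 days.
Change in finish: 26 − 22 = +4 days.

4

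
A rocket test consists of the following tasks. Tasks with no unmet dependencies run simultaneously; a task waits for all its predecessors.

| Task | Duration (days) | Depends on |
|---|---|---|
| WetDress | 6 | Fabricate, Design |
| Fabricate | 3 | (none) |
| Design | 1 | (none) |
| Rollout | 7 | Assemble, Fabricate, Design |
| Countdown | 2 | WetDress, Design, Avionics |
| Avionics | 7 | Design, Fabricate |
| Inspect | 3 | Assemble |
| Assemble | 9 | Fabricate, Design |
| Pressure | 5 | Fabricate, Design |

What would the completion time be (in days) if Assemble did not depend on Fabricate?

17

With the dependency in place, Fabricate→Assemble→Rollout = 3+9+7 = 19 sets the finish at 19 days.
Without Fabricate→Assemble, Assemble's earliest start moves from 3 to 1.
After: Design→Assemble→Rollout = 1+9+7 = 17 → 17 days.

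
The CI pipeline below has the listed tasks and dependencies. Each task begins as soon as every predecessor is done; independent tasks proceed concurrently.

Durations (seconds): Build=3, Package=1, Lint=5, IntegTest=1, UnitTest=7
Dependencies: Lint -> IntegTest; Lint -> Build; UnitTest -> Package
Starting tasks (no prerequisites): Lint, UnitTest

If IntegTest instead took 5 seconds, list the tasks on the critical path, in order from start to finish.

Lint, IntegTest

Critical path before the change: Lint→Build = 5+3 = 8 giving 8 seconds.
IntegTest is off the critical path — its longest chain is 6 seconds, giving 2 of slack.
Now Lint→IntegTest = 5+5 = 10 is longest, so the finish becomes 10 seconds.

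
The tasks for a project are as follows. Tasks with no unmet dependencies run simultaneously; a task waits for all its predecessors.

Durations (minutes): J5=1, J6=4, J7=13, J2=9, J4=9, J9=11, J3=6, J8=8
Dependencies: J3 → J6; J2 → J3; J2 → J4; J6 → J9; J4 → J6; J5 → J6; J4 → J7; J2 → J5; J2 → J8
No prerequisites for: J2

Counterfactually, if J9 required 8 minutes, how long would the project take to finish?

31

Critical path before the change: J2→J4→J6→J9 = 9+9+4+11 = 33 giving 33 minutes.
Since J9 is critical, the -3 change carries straight to that chain (now 30 minutes).
New critical path: J2→J4→J7 = 9+9+13 = 31 ⇒ 31 minutes.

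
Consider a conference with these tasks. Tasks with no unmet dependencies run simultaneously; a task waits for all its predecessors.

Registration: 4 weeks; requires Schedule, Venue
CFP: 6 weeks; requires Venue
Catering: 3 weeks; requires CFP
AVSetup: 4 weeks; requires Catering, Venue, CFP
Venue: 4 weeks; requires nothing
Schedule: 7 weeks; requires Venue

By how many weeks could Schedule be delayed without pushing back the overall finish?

2

Venue→CFP→Catering→AVSetup = 4+6+3+4 = 17 sets the makespan at 17 weeks.
The longest chain containing Schedule totals 15 weeks.
Float = 17 − 15 = 2.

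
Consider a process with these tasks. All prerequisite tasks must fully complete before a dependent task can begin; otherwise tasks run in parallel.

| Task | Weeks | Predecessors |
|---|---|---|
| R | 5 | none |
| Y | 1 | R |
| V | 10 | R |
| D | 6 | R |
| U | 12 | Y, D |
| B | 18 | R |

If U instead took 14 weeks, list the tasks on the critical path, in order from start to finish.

R, D, U

The binding path is R→D→U = 5+6+12 = 23; finish at 23 weeks.
U lies on that path, so at 14 weeks the path becomes 25 weeks.
The critical path is still R→D→U; finish is now 25 weeks.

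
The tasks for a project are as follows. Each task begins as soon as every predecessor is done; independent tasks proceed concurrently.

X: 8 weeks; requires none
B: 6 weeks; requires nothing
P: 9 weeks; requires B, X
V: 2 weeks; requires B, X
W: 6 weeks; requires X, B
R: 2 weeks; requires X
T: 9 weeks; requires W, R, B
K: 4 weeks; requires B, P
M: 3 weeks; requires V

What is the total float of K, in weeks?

2

Critical path: X→W→T = 8+6+9 = 23, so the finish is 23 weeks.
K finishes as early as 21 and must finish by 23.
Float = 23 − 21 = 2.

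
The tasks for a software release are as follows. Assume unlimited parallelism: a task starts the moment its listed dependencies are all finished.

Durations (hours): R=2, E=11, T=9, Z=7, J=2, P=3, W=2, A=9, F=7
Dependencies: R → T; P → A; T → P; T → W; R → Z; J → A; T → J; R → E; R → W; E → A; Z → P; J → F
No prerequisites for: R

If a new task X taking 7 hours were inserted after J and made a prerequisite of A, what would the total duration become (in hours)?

29

Originally the plan takes 23 hours.
With X inserted, A now waits for max(E, P, J, X).
New critical path: R→T→J→X→A = 2+9+2+7+9 = 29 ⇒ 29 hours.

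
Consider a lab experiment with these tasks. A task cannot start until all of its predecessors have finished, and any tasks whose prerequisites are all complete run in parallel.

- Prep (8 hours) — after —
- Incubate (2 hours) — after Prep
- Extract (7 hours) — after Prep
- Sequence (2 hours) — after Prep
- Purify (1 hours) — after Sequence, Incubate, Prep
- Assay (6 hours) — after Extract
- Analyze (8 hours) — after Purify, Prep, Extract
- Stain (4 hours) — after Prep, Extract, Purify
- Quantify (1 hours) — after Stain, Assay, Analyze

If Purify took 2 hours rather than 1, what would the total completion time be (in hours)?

24

As given, the longest chain is Prep→Extract→Analyze→Quantify = 8+7+8+1 = 24, so the finish is 24 hours.
Purify has 4 hours of float (longest path through it is 20).
That remains the longest chain; total 24 hours.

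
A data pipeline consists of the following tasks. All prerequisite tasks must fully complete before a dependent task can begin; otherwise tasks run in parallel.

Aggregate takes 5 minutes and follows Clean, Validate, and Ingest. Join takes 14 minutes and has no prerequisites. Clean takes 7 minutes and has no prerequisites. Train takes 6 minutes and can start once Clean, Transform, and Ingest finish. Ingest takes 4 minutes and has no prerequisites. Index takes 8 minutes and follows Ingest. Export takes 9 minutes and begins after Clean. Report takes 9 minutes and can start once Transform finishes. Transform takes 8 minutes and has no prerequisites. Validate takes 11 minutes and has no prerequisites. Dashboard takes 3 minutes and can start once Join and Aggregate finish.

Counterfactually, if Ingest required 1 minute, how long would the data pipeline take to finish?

Critical path before the change: Validate→Aggregate→Dashboard = 11+5+3 = 19 giving 19 minutes.
Ingest has 7 minutes of float (longest path through it is 12).
The critical path is still Validate→Aggregate→Dashboard; finish is now 19 minutes.

19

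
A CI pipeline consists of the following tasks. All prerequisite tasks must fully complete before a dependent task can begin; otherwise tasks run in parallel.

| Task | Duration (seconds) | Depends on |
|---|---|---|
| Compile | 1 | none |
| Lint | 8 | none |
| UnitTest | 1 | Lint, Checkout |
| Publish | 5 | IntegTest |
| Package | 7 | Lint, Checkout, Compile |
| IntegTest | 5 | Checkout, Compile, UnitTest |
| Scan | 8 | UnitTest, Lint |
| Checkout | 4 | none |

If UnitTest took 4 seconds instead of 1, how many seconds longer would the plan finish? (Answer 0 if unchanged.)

3

As given, the longest chain is Lint→UnitTest→IntegTest→Publish = 8+1+5+5 = 19, so the finish is 19 seconds.
UnitTest is on the critical path; changing it to 4 makes that path 22 seconds.
No other chain overtakes it, so the finish is 22 seconds.
Change in finish: 22 − 19 = +3 seconds.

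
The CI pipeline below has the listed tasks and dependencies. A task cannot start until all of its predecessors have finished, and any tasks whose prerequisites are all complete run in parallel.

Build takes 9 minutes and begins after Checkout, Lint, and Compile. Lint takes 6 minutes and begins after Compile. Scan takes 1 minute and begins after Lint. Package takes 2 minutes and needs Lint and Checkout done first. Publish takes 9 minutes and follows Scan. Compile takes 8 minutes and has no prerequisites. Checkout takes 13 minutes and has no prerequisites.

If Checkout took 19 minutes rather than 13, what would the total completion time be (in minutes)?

28

Baseline: Compile→Lint→Scan→Publish = 8+6+1+9 = 24 → 24 minutes.
The longest path through Checkout is only 22 minutes, so Checkout has float 2.
New critical path: Checkout→Build = 19+9 = 28 ⇒ 28 minutes.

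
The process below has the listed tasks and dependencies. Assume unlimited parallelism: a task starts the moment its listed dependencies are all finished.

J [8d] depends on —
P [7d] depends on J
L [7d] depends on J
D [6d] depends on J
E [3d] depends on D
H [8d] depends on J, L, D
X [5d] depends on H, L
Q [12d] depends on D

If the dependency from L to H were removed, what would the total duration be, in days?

Before: longest chain J→L→H→X = 8+7+8+5 = 28, finish 28.
Without L→H, H's earliest start moves from 15 to 14.
The longest chain is now J→D→H→X = 8+6+8+5 = 27, so the job takes 27 days.

27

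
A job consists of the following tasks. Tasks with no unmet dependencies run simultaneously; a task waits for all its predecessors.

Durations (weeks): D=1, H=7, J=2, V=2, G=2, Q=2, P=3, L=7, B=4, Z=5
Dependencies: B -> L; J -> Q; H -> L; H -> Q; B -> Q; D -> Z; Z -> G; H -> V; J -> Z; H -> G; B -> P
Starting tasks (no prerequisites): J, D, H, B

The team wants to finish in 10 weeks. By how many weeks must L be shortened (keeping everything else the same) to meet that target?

4

Current finish: 14 weeks; target: 10.
L is on every critical path, so each week cut from L cuts the finish by one (this holds down to a finish of 9).
Need 14 − 10 = 4 weeks off L → L becomes 3 weeks, finish becomes 10.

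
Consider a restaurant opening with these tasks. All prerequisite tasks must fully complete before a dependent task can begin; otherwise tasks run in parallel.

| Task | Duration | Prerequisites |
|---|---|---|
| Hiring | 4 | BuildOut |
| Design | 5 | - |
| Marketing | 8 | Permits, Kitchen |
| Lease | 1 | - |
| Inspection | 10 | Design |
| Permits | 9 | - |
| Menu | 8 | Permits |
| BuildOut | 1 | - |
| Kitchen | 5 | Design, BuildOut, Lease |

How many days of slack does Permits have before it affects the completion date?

Critical path: Design→Kitchen→Marketing = 5+5+8 = 18, so the finish is 18 days.
Longest path through Permits: 17 days (earliest finish 9, latest finish 10).
So Permits can slip 10 − 9 = 1 day.

1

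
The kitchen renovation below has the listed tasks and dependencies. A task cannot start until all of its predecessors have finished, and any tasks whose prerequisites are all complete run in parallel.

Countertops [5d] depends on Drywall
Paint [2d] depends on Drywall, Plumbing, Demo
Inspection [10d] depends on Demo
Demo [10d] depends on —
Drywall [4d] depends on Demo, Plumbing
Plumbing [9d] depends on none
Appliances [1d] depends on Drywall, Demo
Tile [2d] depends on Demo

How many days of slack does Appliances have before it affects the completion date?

The longest chain is Demo→Inspection = 10+10 = 20; overall finish 20 days.
The longest chain containing Appliances totals 15 days.
Slack of Appliances = 19 − 14 = 5 days.

5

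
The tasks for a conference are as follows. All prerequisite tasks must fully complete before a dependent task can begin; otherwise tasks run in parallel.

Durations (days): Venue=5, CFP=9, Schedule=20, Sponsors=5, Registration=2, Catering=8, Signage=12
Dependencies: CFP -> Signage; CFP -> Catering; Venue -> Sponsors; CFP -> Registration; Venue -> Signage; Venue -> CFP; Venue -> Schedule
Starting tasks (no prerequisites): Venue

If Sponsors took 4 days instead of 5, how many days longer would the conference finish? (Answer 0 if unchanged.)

0

Critical path before the change: Venue→CFP→Signage = 5+9+12 = 26 giving 26 days.
Sponsors has 16 days of float (longest path through it is 10).
The critical path is still Venue→CFP→Signage; finish is now 26 days.
Change in finish: 26 − 26 = +0 days.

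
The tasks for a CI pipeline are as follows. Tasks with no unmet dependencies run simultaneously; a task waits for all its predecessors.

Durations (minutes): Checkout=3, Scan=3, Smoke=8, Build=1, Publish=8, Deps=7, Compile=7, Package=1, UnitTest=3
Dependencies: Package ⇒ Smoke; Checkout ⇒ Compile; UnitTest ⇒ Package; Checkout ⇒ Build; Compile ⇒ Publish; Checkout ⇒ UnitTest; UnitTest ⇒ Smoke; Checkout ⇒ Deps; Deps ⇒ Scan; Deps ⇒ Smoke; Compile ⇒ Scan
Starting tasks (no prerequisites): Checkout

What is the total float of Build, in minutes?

14

The longest chain is Checkout→Deps→Smoke = 3+7+8 = 18; overall finish 18 minutes.
The longest chain containing Build totals 4 minutes.
Float = 18 − 4 = 14.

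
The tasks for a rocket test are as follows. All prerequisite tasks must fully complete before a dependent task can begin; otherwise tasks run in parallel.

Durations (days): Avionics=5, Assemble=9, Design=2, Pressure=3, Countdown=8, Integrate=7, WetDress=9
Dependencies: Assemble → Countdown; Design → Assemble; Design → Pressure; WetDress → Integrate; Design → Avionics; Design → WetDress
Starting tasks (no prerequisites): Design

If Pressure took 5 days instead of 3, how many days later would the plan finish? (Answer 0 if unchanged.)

0

Actual critical path: Design→Assemble→Countdown = 2+9+8 = 19 ⇒ 19 days.
Pressure is off the critical path — its longest chain is 5 days, giving 14 of slack.
That remains the longest chain; total 19 days.
Change in finish: 19 − 19 = +0 days.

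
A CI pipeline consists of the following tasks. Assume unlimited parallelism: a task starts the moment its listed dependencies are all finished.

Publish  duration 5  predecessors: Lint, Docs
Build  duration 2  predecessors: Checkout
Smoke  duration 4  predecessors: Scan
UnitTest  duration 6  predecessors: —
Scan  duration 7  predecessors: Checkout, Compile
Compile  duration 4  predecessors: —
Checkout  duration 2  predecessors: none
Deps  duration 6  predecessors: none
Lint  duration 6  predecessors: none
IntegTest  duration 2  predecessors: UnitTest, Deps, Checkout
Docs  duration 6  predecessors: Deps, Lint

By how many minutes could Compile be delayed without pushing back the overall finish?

Deps→Docs→Publish = 6+6+5 = 17 sets the makespan at 17 minutes.
The longest chain containing Compile totals 15 minutes.
So Compile can slip 6 − 4 = 2 minutes.

2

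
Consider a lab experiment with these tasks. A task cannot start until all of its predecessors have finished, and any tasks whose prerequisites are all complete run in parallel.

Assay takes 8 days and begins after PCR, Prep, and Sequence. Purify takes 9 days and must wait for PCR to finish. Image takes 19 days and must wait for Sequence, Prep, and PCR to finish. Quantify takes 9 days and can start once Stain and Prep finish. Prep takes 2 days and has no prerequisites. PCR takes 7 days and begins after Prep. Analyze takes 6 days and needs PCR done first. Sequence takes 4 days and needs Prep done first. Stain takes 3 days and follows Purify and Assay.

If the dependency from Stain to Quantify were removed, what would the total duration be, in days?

28

Before: longest chain Prep→PCR→Purify→Stain→Quantify = 2+7+9+3+9 = 30, finish 30.
Without Stain→Quantify, Quantify's earliest start moves from 21 to 2.
New critical path: Prep→PCR→Image = 2+7+19 = 28 ⇒ 28 days.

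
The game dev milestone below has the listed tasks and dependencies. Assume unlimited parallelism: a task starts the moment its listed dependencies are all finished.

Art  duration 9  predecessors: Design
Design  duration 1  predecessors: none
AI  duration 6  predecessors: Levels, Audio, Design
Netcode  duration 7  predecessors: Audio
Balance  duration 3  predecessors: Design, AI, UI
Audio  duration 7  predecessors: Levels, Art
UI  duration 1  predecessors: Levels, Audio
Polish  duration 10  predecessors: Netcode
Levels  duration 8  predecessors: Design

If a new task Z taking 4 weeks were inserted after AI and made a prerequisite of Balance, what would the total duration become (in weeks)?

Originally the project takes 34 weeks.
With Z inserted, Balance now waits for max(Design, AI, UI, Z).
New critical path: Design→Art→Audio→Netcode→Polish = 1+9+7+7+10 = 34 ⇒ 34 weeks.

34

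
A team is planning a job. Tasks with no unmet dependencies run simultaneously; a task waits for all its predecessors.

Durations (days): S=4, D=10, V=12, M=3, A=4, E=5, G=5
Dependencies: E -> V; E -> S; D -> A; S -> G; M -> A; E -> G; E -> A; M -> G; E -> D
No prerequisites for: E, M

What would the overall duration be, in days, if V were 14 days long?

Critical path before the change: E→D→A = 5+10+4 = 19 giving 19 days.
The longest path through V is only 17 days, so V has float 2.
That remains the longest chain; total 19 days.

19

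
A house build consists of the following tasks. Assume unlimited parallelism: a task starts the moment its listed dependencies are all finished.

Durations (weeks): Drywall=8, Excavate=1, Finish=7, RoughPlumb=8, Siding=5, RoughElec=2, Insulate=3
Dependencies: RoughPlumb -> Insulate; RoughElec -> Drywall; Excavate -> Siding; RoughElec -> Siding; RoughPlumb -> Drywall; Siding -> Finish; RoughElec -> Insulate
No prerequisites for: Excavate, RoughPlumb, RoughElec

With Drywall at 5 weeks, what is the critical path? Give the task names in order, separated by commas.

RoughElec, Siding, Finish

As given, the longest chain is RoughPlumb→Drywall = 8+8 = 16, so the finish is 16 weeks.
Since Drywall is critical, the -3 change carries straight to that chain (now 13 weeks).
New critical path: RoughElec→Siding→Finish = 2+5+7 = 14 ⇒ 14 weeks.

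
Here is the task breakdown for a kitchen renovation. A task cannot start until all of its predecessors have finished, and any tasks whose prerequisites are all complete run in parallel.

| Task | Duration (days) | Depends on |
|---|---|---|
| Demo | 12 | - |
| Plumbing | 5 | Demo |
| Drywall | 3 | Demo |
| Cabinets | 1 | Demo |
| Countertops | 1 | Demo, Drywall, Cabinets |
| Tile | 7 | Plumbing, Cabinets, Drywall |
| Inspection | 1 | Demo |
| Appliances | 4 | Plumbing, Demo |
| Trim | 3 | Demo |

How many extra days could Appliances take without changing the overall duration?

3

Critical path: Demo→Plumbing→Tile = 12+5+7 = 24, so the finish is 24 days.
The longest chain containing Appliances totals 21 days.
Float = 24 − 21 = 3.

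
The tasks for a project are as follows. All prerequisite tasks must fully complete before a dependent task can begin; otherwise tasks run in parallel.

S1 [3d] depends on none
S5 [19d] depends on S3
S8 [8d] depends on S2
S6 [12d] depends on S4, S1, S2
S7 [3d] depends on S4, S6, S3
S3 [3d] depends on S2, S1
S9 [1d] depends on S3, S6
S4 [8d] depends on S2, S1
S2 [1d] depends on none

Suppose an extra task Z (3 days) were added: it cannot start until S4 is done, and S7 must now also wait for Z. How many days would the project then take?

26

Originally the project takes 26 days.
With Z inserted, S7 now waits for max(S4, S6, S3, Z).
New critical path: S1→S4→S6→S7 = 3+8+12+3 = 26 ⇒ 26 days.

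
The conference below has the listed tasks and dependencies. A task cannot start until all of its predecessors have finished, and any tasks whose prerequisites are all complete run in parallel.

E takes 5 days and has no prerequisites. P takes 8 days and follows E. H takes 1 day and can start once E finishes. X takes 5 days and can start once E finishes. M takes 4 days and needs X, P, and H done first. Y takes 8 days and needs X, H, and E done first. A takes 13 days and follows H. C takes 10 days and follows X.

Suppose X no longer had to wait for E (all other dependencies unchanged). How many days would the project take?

Before: longest chain E→X→C = 5+5+10 = 20, finish 20.
Without E→X, X's earliest start moves from 5 to 0.
New critical path: E→H→A = 5+1+13 = 19 ⇒ 19 days.

19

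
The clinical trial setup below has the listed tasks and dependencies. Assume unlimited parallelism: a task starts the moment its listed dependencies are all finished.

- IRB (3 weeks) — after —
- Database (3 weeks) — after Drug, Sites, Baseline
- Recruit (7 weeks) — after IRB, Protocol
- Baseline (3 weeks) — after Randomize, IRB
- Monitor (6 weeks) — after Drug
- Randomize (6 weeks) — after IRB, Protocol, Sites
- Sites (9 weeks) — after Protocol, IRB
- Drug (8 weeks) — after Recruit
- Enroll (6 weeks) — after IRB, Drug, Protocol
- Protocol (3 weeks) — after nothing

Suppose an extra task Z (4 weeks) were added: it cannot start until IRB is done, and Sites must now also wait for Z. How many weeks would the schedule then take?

Originally the schedule takes 24 weeks.
With Z inserted, Sites now waits for max(Protocol, IRB, Z).
New critical path: IRB→Z→Sites→Randomize→Baseline→Database = 3+4+9+6+3+3 = 28 ⇒ 28 weeks.

28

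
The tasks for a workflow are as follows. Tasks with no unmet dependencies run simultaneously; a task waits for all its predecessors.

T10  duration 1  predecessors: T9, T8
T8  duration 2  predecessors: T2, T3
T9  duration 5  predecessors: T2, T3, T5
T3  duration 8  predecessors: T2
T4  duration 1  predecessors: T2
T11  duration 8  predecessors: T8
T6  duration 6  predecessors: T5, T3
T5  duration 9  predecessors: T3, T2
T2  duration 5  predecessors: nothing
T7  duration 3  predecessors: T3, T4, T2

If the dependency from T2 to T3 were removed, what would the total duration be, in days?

23

Before: longest chain T2→T3→T5→T6 = 5+8+9+6 = 28, finish 28.
Without T2→T3, T3's earliest start moves from 5 to 0.
New critical path: T3→T5→T6 = 8+9+6 = 23 ⇒ 23 days.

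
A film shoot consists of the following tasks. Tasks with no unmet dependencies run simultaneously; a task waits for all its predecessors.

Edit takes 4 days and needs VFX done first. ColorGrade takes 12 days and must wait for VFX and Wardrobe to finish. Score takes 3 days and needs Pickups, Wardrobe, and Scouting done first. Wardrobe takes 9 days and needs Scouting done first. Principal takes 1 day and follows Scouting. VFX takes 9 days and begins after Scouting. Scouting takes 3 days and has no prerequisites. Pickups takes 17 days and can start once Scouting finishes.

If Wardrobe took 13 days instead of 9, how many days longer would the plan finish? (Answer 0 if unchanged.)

The binding path is Scouting→Wardrobe→ColorGrade = 3+9+12 = 24; finish at 24 days.
Since Wardrobe is critical, the +4 change carries straight to that chain (now 28 days).
No other chain overtakes it, so the finish is 28 days.
Change in finish: 28 − 24 = +4 days.

4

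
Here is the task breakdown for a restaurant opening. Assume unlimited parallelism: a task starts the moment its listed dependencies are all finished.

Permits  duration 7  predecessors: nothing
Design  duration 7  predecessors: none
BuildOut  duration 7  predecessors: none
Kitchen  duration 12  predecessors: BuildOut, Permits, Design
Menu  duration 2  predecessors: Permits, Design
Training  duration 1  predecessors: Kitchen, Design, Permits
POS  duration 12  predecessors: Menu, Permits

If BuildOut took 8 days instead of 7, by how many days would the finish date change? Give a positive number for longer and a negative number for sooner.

Actual critical path: Permits→Menu→POS = 7+2+12 = 21 ⇒ 21 days.
BuildOut has 1 day of float (longest path through it is 20).
That remains the longest chain; total 21 days.
Change in finish: 21 − 21 = +0 days.

0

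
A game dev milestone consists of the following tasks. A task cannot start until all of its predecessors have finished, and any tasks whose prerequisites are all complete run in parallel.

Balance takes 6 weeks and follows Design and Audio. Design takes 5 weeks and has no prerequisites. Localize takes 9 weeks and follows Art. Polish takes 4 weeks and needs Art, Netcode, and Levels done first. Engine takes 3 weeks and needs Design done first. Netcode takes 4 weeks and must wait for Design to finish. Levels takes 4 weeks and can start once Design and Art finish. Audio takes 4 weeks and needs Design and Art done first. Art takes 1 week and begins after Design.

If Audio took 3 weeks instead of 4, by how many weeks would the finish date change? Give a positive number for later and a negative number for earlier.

-1

Critical path before the change: Design→Art→Audio→Balance = 5+1+4+6 = 16 giving 16 weeks.
Audio is on the critical path; changing it to 3 makes that path 15 weeks.
No other chain overtakes it, so the finish is 15 weeks.
Change in finish: 15 − 16 = -1 weeks.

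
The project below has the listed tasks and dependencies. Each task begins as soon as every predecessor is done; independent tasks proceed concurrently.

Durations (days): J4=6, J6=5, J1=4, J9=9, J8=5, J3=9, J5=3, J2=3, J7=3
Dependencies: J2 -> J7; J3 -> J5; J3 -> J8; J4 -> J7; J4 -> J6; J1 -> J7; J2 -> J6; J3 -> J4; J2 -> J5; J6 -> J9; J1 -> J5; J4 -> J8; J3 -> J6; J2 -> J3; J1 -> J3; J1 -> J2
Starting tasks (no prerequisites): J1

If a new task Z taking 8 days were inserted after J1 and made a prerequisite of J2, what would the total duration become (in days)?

44

Originally the schedule takes 36 days.
With Z inserted, J2 now waits for max(J1, Z).
New critical path: J1→Z→J2→J3→J4→J6→J9 = 4+8+3+9+6+5+9 = 44 ⇒ 44 days.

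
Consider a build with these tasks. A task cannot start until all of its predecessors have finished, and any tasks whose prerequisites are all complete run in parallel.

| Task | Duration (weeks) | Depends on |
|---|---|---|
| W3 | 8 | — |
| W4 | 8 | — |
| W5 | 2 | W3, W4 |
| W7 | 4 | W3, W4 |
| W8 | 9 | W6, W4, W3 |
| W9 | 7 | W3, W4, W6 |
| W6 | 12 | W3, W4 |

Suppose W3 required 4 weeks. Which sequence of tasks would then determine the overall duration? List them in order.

Baseline: W3→W6→W8 = 8+12+9 = 29 → 29 weeks.
W3 is on the critical path; changing it to 4 makes that path 25 weeks.
New critical path: W4→W6→W8 = 8+12+9 = 29 ⇒ 29 weeks.

W4, W6, W8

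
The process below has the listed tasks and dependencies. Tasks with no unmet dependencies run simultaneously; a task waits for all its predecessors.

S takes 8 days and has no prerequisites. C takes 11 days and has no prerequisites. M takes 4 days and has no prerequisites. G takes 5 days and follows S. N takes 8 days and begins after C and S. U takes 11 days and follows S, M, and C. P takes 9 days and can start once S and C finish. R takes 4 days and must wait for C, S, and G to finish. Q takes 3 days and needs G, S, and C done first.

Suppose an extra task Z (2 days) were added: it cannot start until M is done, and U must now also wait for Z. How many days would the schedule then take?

22

Originally the schedule takes 22 days.
With Z inserted, U now waits for max(S, M, C, Z).
New critical path: C→U = 11+11 = 22 ⇒ 22 days.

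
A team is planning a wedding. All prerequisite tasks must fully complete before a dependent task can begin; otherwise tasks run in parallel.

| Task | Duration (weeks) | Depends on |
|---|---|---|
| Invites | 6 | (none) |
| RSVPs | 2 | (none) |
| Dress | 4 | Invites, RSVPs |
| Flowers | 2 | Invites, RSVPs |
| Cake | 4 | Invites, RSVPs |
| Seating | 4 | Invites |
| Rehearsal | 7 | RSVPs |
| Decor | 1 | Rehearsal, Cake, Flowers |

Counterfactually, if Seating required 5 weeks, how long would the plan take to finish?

11

Actual critical path: Invites→Cake→Decor = 6+4+1 = 11 ⇒ 11 weeks.
Seating has 1 week of float (longest path through it is 10).
The critical path is still Invites→Cake→Decor; finish is now 11 weeks.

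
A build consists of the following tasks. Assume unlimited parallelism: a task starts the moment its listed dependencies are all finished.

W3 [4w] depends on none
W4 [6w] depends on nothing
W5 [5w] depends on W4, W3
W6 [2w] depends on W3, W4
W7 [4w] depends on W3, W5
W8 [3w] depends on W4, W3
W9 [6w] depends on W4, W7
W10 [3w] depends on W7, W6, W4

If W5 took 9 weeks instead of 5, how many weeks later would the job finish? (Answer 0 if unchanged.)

4

As given, the longest chain is W4→W5→W7→W9 = 6+5+4+6 = 21, so the finish is 21 weeks.
Since W5 is critical, the +4 change carries straight to that chain (now 25 weeks).
That remains the longest chain; total 25 weeks.
Change in finish: 25 − 21 = +4 weeks.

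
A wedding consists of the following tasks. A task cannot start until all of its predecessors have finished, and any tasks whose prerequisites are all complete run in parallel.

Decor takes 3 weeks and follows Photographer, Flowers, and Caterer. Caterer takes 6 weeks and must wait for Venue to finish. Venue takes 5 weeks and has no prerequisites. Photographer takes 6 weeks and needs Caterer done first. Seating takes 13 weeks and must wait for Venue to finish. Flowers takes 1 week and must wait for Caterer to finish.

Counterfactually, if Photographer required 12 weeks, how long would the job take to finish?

26

The binding path is Venue→Caterer→Photographer→Decor = 5+6+6+3 = 20; finish at 20 weeks.
Since Photographer is critical, the +6 change carries straight to that chain (now 26 weeks).
No other chain overtakes it, so the finish is 26 weeks.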